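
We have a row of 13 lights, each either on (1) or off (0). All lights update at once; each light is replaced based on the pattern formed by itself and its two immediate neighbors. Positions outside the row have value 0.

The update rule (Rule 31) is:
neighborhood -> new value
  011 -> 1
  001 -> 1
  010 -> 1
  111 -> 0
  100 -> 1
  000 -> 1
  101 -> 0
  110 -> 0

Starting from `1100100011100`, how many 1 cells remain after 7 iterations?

1011111110011
1010000001110
1011111111001
1010000000111
1011111111100
1010000000011
1011111111110
count of 1: 11

11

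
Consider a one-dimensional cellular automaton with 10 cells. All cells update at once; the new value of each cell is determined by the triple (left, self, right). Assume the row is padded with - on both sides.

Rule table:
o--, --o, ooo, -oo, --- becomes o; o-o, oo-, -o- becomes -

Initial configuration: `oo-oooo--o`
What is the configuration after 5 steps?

o--ooo-oo-
-oooo--o-o
oooo-oo---
ooo--o-ooo
oo-oo--oo-

oo-oo--oo-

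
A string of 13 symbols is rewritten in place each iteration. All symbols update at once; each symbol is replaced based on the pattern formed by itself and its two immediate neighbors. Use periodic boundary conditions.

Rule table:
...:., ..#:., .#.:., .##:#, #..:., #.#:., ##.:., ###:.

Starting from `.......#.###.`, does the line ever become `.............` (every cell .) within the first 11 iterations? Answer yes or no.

yes

iteration 1: .........#...
iteration 2: .............
all cells are . at iteration 2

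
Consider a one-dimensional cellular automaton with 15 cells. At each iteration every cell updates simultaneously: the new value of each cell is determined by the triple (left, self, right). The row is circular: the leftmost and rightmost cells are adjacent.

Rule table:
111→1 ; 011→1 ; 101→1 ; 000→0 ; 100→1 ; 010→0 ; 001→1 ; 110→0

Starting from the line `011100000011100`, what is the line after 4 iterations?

010101111010111

111010000111010
110101001110101
101010111101011
010101111010111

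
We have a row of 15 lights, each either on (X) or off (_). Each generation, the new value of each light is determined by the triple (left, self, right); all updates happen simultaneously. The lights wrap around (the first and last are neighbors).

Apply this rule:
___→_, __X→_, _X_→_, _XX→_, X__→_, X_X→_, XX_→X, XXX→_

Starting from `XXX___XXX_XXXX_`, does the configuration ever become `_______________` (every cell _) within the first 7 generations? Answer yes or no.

__X_____X____X_
_______________
all cells are _ at generation 2

yes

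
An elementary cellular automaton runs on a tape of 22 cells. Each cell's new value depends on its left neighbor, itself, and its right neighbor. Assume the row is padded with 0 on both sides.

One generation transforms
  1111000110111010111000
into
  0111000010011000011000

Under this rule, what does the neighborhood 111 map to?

1

At position 1 the neighborhood is 111; the next row has 1 there.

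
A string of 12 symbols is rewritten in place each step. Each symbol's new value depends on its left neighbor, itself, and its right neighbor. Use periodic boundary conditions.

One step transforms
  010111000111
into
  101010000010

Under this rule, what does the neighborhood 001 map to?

At position 8 the neighborhood is 001; the next row has 0 there.

0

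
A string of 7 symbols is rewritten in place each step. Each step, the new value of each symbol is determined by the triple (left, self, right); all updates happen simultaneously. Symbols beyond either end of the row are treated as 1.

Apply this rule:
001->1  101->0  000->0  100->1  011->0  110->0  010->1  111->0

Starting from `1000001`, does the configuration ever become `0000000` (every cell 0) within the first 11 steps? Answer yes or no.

yes

0100010
0110110
0000000
all cells are 0 at step 3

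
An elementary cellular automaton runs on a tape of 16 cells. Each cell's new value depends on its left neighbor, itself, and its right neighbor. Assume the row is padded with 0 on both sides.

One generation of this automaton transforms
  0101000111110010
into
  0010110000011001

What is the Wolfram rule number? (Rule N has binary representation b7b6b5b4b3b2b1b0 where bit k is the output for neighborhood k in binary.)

position 8: 111 → 0  (bit 7 = 0)
position 11: 110 → 1  (bit 6 = 1)
position 2: 101 → 1  (bit 5 = 1)
position 4: 100 → 1  (bit 4 = 1)
position 7: 011 → 0  (bit 3 = 0)
position 1: 010 → 0  (bit 2 = 0)
position 0: 001 → 0  (bit 1 = 0)
position 5: 000 → 1  (bit 0 = 1)
bits b7..b0 = 01110001 = 113

113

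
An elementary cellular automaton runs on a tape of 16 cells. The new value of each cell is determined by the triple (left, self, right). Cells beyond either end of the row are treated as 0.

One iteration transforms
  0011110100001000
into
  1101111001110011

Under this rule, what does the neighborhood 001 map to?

At position 1 the neighborhood is 001; the next row has 1 there.

1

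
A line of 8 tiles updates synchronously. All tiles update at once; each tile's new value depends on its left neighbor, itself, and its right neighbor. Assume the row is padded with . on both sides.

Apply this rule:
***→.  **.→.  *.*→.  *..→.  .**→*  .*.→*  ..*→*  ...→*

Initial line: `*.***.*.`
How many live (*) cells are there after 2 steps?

step 1: *.*...*.
step 2: *.*.***.
count of *: 5

5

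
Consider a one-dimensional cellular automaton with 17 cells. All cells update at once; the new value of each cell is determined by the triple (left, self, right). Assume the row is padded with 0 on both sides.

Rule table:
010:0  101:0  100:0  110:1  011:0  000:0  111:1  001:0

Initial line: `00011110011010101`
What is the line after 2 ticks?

00001110001000000
00000110000000000

00000110000000000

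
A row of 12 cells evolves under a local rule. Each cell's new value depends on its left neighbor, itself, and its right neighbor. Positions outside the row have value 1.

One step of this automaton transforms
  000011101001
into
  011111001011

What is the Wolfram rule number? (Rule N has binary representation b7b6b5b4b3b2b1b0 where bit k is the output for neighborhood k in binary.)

position 5: 111 → 1  (bit 7 = 1)
position 6: 110 → 0  (bit 6 = 0)
position 7: 101 → 0  (bit 5 = 0)
position 0: 100 → 0  (bit 4 = 0)
position 4: 011 → 1  (bit 3 = 1)
position 8: 010 → 1  (bit 2 = 1)
position 3: 001 → 1  (bit 1 = 1)
position 1: 000 → 1  (bit 0 = 1)
bits b7..b0 = 10001111 = 143

143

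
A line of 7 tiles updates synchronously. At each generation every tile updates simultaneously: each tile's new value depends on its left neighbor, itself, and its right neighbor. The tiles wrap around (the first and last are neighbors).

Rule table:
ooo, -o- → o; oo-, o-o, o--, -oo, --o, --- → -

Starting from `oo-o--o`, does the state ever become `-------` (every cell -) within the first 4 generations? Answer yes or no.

o--o---
o--o---  (fixed point — unchanged through generation 4)
generation 4 is o--o---, still not uniform -

no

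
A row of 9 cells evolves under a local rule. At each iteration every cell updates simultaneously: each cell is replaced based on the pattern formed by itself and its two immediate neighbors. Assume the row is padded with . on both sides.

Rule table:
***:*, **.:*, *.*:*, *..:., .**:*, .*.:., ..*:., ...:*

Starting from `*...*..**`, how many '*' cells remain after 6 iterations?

8

..*....**
*...**.**
..*.*****
*..******
...******
**.******
count of *: 8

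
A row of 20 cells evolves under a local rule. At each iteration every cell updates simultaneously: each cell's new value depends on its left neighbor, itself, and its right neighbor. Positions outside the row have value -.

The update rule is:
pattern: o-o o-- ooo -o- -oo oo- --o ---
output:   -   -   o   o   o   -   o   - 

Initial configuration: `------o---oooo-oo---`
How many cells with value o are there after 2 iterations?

-----oo--oooo--o----
----oo--oooo--oo----
count of o: 8

8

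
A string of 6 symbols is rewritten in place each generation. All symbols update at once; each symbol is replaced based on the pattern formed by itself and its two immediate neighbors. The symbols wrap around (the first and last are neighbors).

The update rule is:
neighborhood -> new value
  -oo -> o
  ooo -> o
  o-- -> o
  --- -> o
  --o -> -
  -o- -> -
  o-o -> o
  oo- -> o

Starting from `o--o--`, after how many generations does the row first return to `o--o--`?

generation 1: -o--o-
generation 2: --o--o
generation 3: o--o--

3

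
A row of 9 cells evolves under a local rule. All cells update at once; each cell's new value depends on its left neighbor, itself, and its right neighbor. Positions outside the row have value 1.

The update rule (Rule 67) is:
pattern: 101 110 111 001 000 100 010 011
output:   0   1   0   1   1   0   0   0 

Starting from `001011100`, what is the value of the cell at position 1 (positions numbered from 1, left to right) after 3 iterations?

0

010000101
000111000
011001011
position 1 holds 0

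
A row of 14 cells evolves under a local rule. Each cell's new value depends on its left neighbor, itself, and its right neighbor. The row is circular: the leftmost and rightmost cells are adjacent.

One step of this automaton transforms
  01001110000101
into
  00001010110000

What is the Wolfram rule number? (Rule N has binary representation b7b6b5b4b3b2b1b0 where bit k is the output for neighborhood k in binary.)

position 5: 111 → 0  (bit 7 = 0)
position 6: 110 → 1  (bit 6 = 1)
position 0: 101 → 0  (bit 5 = 0)
position 2: 100 → 0  (bit 4 = 0)
position 4: 011 → 1  (bit 3 = 1)
position 1: 010 → 0  (bit 2 = 0)
position 3: 001 → 0  (bit 1 = 0)
position 8: 000 → 1  (bit 0 = 1)
bits b7..b0 = 01001001 = 73

73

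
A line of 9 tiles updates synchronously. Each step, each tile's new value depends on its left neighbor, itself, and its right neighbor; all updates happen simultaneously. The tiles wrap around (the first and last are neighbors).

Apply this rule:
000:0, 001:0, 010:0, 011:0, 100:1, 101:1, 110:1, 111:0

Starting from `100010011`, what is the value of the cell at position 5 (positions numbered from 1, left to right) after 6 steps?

0

step 1: 110001000
step 2: 011000100
step 3: 001100010
step 4: 000110001
step 5: 100011000
step 6: 010001100
position 5 holds 0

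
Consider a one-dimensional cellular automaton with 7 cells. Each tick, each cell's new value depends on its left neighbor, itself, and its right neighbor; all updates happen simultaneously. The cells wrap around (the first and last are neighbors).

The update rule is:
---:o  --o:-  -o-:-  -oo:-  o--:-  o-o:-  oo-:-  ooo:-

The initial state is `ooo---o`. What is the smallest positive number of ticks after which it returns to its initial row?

2

tick 1: ----o--
tick 2: ooo---o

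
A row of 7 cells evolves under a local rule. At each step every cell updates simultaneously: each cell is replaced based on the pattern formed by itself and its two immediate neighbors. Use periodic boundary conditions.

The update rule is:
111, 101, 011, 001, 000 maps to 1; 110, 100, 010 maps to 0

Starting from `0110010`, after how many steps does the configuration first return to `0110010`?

1100100
1001001
0010011
0100110
1001100
0011001
0110010

7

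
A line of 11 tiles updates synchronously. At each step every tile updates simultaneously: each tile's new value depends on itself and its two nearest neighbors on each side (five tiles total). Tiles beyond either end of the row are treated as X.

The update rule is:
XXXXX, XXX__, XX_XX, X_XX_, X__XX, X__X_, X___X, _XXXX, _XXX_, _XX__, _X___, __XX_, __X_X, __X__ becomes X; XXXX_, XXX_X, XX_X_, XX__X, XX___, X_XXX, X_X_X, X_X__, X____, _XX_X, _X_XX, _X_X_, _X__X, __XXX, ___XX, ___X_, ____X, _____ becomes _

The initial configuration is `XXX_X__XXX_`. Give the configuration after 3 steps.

X_____XX___

step 1: X_____X_X_X
step 2: X_____X____
step 3: X_____XX___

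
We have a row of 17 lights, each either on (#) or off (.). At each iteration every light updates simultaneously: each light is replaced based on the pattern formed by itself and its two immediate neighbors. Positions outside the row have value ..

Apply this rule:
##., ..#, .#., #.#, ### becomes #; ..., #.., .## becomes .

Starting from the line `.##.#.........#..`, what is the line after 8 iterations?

iteration 1: #.###........##..
iteration 2: ##.##.......#.#..
iteration 3: .##.#......####..
iteration 4: #.###.....#.###..
iteration 5: ##.##....###.##..
iteration 6: .##.#...#.###.#..
iteration 7: #.###..###.####..
iteration 8: ##.##.#.###.###..

##.##.#.###.###..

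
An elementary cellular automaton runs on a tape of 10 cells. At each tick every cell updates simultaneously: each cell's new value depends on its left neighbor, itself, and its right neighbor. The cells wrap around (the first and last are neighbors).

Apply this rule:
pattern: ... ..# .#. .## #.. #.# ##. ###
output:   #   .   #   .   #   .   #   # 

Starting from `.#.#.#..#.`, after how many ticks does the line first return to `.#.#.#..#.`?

10

tick 1: .#.#.##.##
tick 2: .#.#..#..#
tick 3: .#.##.##.#
tick 4: .#..#..#.#
tick 5: .##.##.#.#
tick 6: ..#..#.#.#
tick 7: #.##.#.#.#
tick 8: #..#.#.#..
tick 9: ##.#.#.##.
tick 10: .#.#.#..#.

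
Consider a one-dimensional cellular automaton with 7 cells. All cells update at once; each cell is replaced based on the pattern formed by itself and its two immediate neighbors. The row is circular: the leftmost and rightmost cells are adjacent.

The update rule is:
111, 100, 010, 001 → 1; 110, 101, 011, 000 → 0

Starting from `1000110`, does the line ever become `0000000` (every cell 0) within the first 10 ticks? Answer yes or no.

1101000
0001101
1010001
0011010
0100011
0110100
1000110  (repeats tick 0; period 7)
tick 10: 1010001
tick 10 is 1010001, still not uniform 0

no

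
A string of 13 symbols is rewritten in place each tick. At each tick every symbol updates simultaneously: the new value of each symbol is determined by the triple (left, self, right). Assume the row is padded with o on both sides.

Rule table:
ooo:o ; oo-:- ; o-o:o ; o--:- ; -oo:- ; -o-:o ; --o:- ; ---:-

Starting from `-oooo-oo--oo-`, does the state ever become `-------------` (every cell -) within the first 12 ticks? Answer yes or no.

yes

o-oo-o------o
-o--oo-------
oo-----------
o------------
-------------
all cells are - at tick 5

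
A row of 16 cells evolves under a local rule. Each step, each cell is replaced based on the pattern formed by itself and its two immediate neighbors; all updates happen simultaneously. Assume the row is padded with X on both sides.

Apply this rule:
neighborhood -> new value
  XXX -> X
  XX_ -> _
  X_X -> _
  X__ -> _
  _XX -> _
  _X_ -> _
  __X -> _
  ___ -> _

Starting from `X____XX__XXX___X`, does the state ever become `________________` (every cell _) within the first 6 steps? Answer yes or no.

yes

step 1: __________X_____
step 2: ________________
all cells are _ at step 2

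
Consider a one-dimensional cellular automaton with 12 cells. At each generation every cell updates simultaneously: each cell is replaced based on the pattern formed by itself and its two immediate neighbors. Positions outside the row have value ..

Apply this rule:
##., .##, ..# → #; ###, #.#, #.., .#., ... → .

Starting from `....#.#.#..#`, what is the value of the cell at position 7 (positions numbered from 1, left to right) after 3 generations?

...#......#.
..#......#..
.#......#...
position 7 holds .

.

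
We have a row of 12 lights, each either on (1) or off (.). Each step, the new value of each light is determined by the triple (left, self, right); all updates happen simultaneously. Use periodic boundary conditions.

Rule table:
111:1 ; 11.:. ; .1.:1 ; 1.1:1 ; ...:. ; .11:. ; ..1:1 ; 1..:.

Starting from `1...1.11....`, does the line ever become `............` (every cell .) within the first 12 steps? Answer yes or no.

1..111.....1
..1.1.....1.
.1111....11.
1.11....1...
11.....11..1
1.....1...1.
1....11..111
....1...1.11
...11..111..
..1...1.1...
.11..1111...
1...1.11....
step 12 is 1...1.11...., still not uniform .

no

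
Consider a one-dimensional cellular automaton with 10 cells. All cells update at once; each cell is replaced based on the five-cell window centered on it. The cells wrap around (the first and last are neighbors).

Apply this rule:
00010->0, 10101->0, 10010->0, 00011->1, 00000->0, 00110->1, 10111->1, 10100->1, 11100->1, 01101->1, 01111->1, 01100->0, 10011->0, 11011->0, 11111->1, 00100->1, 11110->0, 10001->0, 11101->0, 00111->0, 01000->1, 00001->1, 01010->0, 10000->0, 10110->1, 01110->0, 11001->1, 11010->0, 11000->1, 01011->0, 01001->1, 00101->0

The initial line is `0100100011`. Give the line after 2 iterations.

0110110100

iteration 1: 0110110111
iteration 2: 0110110100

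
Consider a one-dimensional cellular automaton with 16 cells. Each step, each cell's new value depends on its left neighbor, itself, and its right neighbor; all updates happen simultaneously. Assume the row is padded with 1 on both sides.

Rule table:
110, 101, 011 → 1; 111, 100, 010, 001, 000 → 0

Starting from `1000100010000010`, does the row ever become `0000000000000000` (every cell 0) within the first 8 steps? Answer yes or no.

no

1000000000000001
1000000000000001  (fixed point — unchanged through step 8)
step 8 is 1000000000000001, still not uniform 0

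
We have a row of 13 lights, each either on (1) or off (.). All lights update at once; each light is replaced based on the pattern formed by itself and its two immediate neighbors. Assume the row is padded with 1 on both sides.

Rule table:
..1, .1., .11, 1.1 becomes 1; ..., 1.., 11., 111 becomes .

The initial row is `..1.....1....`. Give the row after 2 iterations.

11....11...11

.11....11...1
11....11...11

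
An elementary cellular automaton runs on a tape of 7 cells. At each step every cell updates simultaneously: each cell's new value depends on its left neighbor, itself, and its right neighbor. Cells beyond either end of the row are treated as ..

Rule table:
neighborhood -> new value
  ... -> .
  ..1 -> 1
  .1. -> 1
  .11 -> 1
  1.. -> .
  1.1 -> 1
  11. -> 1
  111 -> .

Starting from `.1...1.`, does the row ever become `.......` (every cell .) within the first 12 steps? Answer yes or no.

no

11..11.
11.111.
1111.1.
1..111.
1.11.1.
111111.
1....1.
1...11.
1..111.  (repeats step 4; period 5)
step 12: 1....1.
step 12 is 1....1., still not uniform .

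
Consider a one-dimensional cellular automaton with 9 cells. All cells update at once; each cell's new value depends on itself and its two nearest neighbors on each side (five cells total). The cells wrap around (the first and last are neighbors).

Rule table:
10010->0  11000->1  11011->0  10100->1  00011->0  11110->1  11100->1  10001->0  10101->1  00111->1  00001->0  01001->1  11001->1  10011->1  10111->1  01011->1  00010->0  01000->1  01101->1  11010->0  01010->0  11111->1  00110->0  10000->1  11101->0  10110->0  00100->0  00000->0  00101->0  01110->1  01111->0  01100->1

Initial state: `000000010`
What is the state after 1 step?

100000001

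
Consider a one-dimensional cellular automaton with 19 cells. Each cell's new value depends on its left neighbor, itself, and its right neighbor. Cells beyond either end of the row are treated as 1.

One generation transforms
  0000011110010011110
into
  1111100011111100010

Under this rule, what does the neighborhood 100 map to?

1

At position 0 the neighborhood is 100; the next row has 1 there.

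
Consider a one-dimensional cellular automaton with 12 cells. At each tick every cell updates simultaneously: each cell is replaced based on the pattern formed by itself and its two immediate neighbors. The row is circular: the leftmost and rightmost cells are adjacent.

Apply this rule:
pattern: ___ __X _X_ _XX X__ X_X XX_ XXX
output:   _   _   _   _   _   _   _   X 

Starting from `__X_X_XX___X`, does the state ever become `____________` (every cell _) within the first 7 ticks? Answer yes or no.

tick 1: ____________
all cells are _ at tick 1

yes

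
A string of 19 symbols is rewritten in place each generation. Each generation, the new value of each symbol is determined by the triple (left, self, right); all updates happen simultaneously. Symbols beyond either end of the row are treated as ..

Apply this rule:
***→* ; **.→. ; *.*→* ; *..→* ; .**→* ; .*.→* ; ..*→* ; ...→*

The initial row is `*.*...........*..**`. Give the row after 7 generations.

************.**.**.

generation 1: ******************.
generation 2: *****************.*
generation 3: ****************.**
generation 4: ***************.**.
generation 5: **************.**.*
generation 6: *************.**.**
generation 7: ************.**.**.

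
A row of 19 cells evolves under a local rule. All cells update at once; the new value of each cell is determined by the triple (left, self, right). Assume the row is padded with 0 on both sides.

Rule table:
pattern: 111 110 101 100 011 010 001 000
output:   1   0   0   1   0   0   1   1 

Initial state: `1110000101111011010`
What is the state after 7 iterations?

iteration 1: 0101111000110000001
iteration 2: 1000110111001111110
iteration 3: 0111000010110111101
iteration 4: 1010111100000011000
iteration 5: 0000011011111100111
iteration 6: 1111100001111011010
iteration 7: 0111011110110000001

0111011110110000001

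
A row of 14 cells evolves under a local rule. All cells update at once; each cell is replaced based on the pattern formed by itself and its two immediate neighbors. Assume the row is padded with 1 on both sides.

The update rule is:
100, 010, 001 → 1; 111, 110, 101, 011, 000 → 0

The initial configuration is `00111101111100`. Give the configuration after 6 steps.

11000000000011
00100000000100
11110000001111
00001000010000
10011100111001
01100011000110

01100011000110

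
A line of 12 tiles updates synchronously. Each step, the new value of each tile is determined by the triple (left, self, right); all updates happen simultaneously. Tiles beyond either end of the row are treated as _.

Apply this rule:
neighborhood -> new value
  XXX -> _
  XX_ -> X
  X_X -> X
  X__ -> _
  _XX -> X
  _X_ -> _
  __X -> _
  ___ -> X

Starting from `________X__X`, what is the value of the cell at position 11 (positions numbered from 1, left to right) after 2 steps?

X

XXXXXXX_____
X_____X_XXXX
position 11 holds X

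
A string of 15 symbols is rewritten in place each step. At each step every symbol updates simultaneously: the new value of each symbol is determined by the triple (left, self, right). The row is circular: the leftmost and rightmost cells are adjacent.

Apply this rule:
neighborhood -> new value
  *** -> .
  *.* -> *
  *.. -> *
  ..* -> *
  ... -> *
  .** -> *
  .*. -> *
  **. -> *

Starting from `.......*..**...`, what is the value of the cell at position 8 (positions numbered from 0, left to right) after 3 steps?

step 1: ***************
step 2: ...............
step 3: ***************
position 8 holds *

*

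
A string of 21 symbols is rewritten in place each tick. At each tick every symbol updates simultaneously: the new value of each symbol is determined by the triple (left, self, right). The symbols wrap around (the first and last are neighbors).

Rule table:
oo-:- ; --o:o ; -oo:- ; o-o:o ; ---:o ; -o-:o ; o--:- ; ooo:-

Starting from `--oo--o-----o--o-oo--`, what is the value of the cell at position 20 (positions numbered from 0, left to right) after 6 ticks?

oo---oo-ooooo-ooo---o
---oo--o-----o----oo-
ooo---oo-ooooo-ooo---
----oo--o-----o----oo
-ooo---oo-ooooo-ooo--
o----oo--o-----o----o
position 20 holds o

o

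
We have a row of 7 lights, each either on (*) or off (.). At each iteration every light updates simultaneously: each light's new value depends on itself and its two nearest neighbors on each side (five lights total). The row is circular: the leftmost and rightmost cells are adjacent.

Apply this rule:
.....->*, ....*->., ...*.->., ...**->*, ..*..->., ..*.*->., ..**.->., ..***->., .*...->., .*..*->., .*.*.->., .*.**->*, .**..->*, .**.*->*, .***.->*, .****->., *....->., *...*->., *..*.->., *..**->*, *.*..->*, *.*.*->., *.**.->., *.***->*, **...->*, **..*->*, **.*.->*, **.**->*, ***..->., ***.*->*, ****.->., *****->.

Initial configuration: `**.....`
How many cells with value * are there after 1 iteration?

iteration 1: .**.*.*
count of *: 4

4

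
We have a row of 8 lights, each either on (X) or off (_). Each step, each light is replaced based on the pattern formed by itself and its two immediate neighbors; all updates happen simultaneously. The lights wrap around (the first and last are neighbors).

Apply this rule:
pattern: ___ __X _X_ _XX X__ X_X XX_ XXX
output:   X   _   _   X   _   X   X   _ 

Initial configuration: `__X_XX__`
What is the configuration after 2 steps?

X__X_XXX

step 1: X__XXX_X
step 2: X__X_XXX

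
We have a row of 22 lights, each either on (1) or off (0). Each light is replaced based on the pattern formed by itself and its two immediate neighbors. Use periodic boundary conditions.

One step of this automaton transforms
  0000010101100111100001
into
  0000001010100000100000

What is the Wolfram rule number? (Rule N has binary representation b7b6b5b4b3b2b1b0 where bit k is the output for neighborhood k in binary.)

96

position 14: 111 → 0  (bit 7 = 0)
position 10: 110 → 1  (bit 6 = 1)
position 6: 101 → 1  (bit 5 = 1)
position 0: 100 → 0  (bit 4 = 0)
position 9: 011 → 0  (bit 3 = 0)
position 5: 010 → 0  (bit 2 = 0)
position 4: 001 → 0  (bit 1 = 0)
position 1: 000 → 0  (bit 0 = 0)
bits b7..b0 = 01100000 = 96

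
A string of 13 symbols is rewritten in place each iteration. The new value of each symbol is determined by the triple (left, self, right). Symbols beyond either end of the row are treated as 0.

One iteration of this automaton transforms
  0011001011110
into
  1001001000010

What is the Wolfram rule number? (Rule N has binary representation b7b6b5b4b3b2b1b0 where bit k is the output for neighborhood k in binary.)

69

position 9: 111 → 0  (bit 7 = 0)
position 3: 110 → 1  (bit 6 = 1)
position 7: 101 → 0  (bit 5 = 0)
position 4: 100 → 0  (bit 4 = 0)
position 2: 011 → 0  (bit 3 = 0)
position 6: 010 → 1  (bit 2 = 1)
position 1: 001 → 0  (bit 1 = 0)
position 0: 000 → 1  (bit 0 = 1)
bits b7..b0 = 01000101 = 69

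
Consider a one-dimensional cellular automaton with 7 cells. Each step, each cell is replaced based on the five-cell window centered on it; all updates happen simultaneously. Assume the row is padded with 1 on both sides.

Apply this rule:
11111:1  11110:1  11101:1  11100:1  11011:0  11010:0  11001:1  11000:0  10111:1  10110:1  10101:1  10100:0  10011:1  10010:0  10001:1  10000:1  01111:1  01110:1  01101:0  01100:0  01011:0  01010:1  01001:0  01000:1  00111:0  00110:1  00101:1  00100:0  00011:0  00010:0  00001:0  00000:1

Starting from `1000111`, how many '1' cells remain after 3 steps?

1010011
1000101
1010101
count of 1: 4

4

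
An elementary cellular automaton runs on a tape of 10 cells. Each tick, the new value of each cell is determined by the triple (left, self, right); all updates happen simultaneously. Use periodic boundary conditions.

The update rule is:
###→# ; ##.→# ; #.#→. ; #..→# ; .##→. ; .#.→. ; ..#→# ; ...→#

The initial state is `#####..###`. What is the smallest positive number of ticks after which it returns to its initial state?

#######.##
#######..#
#########.
.########.
#.########
#..#######
###.######
###..#####
#####.####
#####..###

10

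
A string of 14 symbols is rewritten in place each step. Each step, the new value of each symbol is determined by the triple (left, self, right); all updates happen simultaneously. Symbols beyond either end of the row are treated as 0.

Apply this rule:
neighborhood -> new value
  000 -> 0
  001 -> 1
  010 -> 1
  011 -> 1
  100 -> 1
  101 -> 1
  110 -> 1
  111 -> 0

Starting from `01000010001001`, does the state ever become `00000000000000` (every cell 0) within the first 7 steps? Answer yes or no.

no

11100111011111
10111101110001
11100111011011
10111101111111
11100111000001
10111101100011
11100111110111
step 7 is 11100111110111, still not uniform 0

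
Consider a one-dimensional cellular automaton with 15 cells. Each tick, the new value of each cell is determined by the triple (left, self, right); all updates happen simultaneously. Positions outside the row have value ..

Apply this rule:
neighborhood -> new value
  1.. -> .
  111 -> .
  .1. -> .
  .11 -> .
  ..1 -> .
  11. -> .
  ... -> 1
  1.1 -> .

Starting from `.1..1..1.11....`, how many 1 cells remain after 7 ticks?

tick 1: ............111
tick 2: 11111111111....
tick 3: ............111  (repeats tick 1; period 2)
tick 7: ............111
count of 1: 3

3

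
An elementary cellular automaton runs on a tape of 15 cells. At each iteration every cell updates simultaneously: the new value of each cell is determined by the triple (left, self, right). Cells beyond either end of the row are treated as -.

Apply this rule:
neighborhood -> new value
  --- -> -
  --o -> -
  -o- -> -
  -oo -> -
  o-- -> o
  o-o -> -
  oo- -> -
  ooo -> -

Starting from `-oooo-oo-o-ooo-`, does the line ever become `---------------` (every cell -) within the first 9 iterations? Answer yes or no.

yes

--------------o
---------------
all cells are - at iteration 2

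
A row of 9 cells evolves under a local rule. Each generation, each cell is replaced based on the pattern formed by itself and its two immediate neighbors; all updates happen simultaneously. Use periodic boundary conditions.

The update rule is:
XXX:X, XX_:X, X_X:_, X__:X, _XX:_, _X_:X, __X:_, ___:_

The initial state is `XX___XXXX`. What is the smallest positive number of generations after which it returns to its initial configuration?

XXX___XXX
XXXX___XX
XXXXX___X
XXXXXX___
_XXXXXX__
__XXXXXX_
___XXXXXX
X___XXXXX
XX___XXXX

9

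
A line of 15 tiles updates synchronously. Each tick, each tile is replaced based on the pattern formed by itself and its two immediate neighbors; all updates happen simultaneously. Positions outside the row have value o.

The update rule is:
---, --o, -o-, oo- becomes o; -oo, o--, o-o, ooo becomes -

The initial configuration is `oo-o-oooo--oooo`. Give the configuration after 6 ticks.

-o-o-oooo-o-ooo

-o-o----o-o----
-o-o-oooo-o-ooo
-o-o----o-o----  (repeats tick 1; period 2)
tick 6: -o-o-oooo-o-ooo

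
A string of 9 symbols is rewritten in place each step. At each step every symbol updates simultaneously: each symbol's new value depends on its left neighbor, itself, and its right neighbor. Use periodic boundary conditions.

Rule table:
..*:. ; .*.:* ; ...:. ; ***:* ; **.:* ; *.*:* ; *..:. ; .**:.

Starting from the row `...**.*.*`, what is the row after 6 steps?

........*

step 1: ....*****
step 2: .....****
step 3: ......***
step 4: .......**
step 5: ........*
step 6: ........*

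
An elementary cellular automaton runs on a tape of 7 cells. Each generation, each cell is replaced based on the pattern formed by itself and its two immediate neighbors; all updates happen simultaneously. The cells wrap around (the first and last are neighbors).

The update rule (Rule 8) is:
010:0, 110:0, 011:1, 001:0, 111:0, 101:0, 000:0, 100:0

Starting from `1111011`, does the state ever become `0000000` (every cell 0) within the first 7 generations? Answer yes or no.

yes

generation 1: 0000010
generation 2: 0000000
all cells are 0 at generation 2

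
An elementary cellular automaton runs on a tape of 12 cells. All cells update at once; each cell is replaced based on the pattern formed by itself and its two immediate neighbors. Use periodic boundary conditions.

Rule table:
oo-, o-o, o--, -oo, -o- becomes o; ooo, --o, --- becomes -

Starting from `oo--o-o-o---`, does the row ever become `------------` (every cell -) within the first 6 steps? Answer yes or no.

ooo-oooooo--
o-ooo----oo-
ooo-oo---ooo
--ooooo--o--
--o---oo-oo-
--oo--oooooo
step 6 is --oo--oooooo, still not uniform -

no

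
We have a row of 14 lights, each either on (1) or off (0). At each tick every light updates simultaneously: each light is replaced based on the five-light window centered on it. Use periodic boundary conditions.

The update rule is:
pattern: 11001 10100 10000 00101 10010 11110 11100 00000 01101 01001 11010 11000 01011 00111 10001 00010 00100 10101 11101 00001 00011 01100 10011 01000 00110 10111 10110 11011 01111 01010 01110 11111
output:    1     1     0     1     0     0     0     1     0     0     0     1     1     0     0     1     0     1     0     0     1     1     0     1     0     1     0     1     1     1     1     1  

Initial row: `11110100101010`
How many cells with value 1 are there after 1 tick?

11000100111111
count of 1: 9

9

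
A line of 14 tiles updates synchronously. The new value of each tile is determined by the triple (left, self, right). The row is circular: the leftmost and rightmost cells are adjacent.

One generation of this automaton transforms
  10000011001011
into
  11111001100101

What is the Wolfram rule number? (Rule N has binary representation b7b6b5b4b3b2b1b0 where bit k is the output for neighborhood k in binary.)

241

position 13: 111 → 1  (bit 7 = 1)
position 0: 110 → 1  (bit 6 = 1)
position 11: 101 → 1  (bit 5 = 1)
position 1: 100 → 1  (bit 4 = 1)
position 6: 011 → 0  (bit 3 = 0)
position 10: 010 → 0  (bit 2 = 0)
position 5: 001 → 0  (bit 1 = 0)
position 2: 000 → 1  (bit 0 = 1)
bits b7..b0 = 11110001 = 241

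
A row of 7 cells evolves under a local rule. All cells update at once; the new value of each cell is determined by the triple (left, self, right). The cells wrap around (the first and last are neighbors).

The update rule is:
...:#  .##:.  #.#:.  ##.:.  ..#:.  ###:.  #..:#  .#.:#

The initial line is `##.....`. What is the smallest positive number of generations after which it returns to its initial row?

..####.
#.....#
.####..
.....##
####...
....##.
###...#
...##..
##...##
..##...
#...###
.##....
...####
##.....

14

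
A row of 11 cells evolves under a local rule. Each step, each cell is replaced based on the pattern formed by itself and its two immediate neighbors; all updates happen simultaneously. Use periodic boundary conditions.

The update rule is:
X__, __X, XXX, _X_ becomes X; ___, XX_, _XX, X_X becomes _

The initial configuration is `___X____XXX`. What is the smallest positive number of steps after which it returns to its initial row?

31

step 1: X_XXX__X_X_
step 2: X__X_XXX_X_
step 3: XXXX__X__X_
step 4: _XX_XXXXXX_
step 5: X____XXXX_X
step 6: _X__X_XX___
step 7: XXXXX___X__
step 8: _XXX_X_XXXX
step 9: __X__X__XX_
step 10: _XXXXXXX__X
step 11: __XXXXX_XXX
step 12: XX_XXX___X_
step 13: ____X_X_XX_
step 14: ___XX_X___X
step 15: X_X___XX_XX
step 16: __XX_X____X
step 17: XX___XX__XX
step 18: X_X_X__XX_X
step 19: __X_XXX____
step 20: _XX__X_X___
step 21: X__XXX_XX__
step 22: XXX_X____XX
step 23: XX__XX__X_X
step 24: X_XX__XXX__
step 25: X___XX_X_XX
step 26: _X_X___X__X
step 27: _X_XX_XXXXX
step 28: _X_____XXX_
step 29: XXX___X_X_X
step 30: XX_X_XX_X__
step 31: ___X____XXX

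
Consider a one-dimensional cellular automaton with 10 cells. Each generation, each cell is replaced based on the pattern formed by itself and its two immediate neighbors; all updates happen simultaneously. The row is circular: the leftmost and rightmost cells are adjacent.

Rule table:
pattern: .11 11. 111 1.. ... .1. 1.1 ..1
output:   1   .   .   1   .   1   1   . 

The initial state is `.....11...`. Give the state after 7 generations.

.....1.1..
.....1111.
.....1...1
1....11..1
.1...1.1.1
111..11111
...1.1....

...1.1....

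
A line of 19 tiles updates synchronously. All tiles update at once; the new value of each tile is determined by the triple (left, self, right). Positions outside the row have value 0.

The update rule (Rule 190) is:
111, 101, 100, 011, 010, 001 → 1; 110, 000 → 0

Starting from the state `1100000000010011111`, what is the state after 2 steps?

step 1: 1010000000111111110
step 2: 1111000001111111101

1111000001111111101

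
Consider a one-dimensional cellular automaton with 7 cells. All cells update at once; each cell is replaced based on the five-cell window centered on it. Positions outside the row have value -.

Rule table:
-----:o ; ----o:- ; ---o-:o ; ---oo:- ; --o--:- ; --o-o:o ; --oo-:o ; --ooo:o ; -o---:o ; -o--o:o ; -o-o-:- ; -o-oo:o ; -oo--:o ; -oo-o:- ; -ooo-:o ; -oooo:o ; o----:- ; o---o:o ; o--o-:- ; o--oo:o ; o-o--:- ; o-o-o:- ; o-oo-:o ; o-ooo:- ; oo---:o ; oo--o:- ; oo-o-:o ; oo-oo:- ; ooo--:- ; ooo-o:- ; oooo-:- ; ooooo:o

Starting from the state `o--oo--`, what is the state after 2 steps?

-ooo--o

step 1: -ooooo-
step 2: -ooo--o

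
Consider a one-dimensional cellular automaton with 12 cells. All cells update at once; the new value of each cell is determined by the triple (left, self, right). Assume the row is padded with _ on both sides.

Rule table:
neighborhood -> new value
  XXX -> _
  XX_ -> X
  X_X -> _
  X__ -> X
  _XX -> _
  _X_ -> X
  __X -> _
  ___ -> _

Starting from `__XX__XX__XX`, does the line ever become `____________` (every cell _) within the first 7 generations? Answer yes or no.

no

generation 1: ___XX__XX__X
generation 2: ____XX__XX_X
generation 3: _____XX__X_X
generation 4: ______XX_X_X
generation 5: _______X_X_X
generation 6: _______X_X_X  (fixed point — unchanged through generation 7)
generation 7 is _______X_X_X, still not uniform _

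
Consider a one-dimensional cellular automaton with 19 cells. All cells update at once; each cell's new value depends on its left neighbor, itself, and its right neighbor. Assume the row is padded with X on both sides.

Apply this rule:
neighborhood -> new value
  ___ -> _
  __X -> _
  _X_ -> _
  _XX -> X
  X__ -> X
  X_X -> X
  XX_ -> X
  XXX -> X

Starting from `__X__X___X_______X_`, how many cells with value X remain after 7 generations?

11

X__X__X___X_______X
XX__X__X___X______X
XXX__X__X___X_____X
XXXX__X__X___X____X
XXXXX__X__X___X___X
XXXXXX__X__X___X__X
XXXXXXX__X__X___X_X
count of X: 11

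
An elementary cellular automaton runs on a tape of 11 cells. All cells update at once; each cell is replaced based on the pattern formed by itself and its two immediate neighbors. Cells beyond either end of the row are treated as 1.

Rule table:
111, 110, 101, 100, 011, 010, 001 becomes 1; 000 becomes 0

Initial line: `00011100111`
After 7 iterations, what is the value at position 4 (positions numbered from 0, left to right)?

10111111111
11111111111
11111111111  (fixed point — unchanged through iteration 7)
position 4 holds 1

1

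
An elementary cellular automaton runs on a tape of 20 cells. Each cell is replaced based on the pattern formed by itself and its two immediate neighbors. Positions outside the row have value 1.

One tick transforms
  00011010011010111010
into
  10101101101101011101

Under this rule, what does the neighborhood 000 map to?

At position 1 the neighborhood is 000; the next row has 0 there.

0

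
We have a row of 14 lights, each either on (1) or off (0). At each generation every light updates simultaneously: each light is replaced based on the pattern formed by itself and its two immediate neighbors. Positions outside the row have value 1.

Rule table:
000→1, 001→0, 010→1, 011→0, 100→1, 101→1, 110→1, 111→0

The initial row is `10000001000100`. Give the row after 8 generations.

generation 1: 11111101110110
generation 2: 00000110011011
generation 3: 11110011001100
generation 4: 00011001100110
generation 5: 11001100110011
generation 6: 01100110011000
generation 7: 10110011001110
generation 8: 11011001100011

11011001100011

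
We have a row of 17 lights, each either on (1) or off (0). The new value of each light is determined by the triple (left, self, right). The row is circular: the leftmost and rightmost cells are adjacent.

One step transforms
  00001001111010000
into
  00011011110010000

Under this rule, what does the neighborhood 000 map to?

At position 0 the neighborhood is 000; the next row has 0 there.

0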